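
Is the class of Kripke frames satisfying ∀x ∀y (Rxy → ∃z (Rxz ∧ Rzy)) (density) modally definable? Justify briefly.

Yes — defined by □□q → □q

Yes: it is density, defined by the C4 schema □□q → □q.
Suppose □□q→□q is valid. Take Rxy and set V(q)={w : xR²w}. Then □□q at x, so □q at x, so q at y, i.e. ∃z(Rxz∧Rzy).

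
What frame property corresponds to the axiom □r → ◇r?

seriality

Suppose □r→◇r is valid. At any x set V(r)=W. Then □r at x, so ◇r at x, so x has a successor.
The converse is a direct semantic check.
Frame condition: ∀x ∃y Rxy.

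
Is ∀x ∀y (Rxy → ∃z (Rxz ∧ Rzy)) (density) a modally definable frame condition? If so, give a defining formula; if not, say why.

Yes — defined by □□r → □r

The condition is density. A defining modal formula is □□r → □r.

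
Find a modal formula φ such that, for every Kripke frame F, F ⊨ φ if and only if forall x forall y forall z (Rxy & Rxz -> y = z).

This is partial functionality; the standard corresponding axiom is CD: ◇q → □q.

◇q → □q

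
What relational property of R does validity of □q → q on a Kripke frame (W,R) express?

reflexivity: ∀x Rxx

This is the T axiom.
It corresponds to reflexivity: ∀x Rxx.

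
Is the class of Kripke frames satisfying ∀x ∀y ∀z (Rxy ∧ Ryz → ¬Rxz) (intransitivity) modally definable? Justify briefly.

Not definable by any modal formula

Modal frame validity is preserved under surjective bounded morphisms.
The 3-cycle (worlds 0,1,2 with 0→1→2→0) is intransitive. Mapping every world to a single reflexive point • is a surjective bounded morphism; the reflexive point is not intransitive (R••∧R•• but R••).
So no modal formula (or set of formulas) defines exactly the intransitive frames.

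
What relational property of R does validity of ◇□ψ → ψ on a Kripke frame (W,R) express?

symmetry: ∀x ∀y (Rxy → Ryx)

Replacing ψ by ¬ψ and contraposing gives the equivalent schema ψ → □◇ψ.
Suppose ψ→□◇ψ is valid. Take Rxy and set V(ψ)={x}. Then ψ at x, so □◇ψ at x, so ◇ψ at y, so some z with Ryz has ψ; z=x, i.e. Ryx.
Conversely, on a frame with symmetry the schema holds at every world under every valuation.
So the correspondent is symmetry.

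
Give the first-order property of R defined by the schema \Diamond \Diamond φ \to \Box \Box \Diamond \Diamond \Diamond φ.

This is a Sahlqvist (Geach-type) schema ◇^2□^0φ → □^2◇^3φ.
Minimal-valuation argument: fix x; take any y with xR^2y and any z with xR^2z. Set V(φ) to the set of worlds R-reachable from y in exactly 0 steps. Then □^0φ holds at y, so the antecedent holds at x; validity forces ◇^3φ at z, giving a w with zR^3w and yR^0w.
First-order correspondent: \forall x \forall y \forall z ((x R^2 y \wedge x R^2 z) \to \exists w (y = w \wedge z R^3 w)).

\forall x \forall y \forall z ((x R^2 y \wedge x R^2 z) \to \exists w (y = w \wedge z R^3 w))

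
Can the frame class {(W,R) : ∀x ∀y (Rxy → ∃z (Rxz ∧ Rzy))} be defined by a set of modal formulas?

The condition is density. A defining modal formula is □□r → □r.
Suppose □□r→□r is valid. Take Rxy and set V(r)={w : xR²w}. Then □□r at x, so □r at x, so r at y, i.e. ∃z(Rxz∧Rzy).

Yes — defined by □□r → □r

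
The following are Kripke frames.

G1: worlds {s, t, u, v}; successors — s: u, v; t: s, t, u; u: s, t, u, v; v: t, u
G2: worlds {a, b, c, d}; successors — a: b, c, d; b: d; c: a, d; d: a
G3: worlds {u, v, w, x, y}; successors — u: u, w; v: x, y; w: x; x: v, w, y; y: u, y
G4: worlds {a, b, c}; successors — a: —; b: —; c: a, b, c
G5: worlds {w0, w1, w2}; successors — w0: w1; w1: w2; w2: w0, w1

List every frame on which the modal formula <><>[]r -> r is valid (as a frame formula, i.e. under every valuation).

none

The schema corresponds to a generalized confluence (Geach) condition: forall x forall y (x R^2 y -> exists w (yRw & x = w)).
G1: fails — sR²s but no w with sRw and s=w.
G2: fails — aR²a but no w with aRw and a=w.
G3: fails — uR²w but no t with wRt and u=t.
G4: fails — cR²a but no w with aRw and c=w.
G5: fails — w1R²w1 but no w with w1Rw and w1=w.
Valid on no frame.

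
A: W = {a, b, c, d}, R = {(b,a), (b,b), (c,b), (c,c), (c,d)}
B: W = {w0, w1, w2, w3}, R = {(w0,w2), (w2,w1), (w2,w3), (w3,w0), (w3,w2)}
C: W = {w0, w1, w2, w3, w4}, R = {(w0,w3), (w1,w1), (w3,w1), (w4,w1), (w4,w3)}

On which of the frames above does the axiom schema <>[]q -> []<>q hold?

Frame correspondent (Sahlqvist): forall x forall y forall z (Rxy & Rxz -> exists w (Ryw & Rzw)) — i.e. convergence.
A: fails — Rbb and Rba but b and a have no common successor.
B: fails — Rw2w1 and Rw2w1 but w1 and w1 have no common successor.
C: condition met.

C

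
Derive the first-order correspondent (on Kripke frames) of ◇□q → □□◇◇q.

∀x ∀y ∀z ((xRy ∧ xR²z) → ∃w (yRw ∧ zR²w))

This is a Sahlqvist (Geach-type) schema ◇^1□^1q → □^2◇^2q.
First-order correspondent: ∀x ∀y ∀z ((xRy ∧ xR²z) → ∃w (yRw ∧ zR²w)).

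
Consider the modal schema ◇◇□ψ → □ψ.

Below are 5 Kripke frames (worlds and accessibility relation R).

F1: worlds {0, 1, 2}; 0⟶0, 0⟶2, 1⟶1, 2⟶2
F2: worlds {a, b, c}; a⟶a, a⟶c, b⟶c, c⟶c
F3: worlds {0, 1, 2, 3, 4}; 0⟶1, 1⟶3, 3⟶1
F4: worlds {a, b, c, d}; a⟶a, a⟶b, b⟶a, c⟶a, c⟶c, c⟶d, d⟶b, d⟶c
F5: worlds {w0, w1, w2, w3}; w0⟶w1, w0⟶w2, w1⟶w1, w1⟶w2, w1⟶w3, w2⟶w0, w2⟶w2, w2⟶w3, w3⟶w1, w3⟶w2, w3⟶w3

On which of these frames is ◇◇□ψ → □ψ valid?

F3

Frame correspondent (Sahlqvist): ∀x ∀y ∀z ((xR²y ∧ xRz) → ∃w (yRw ∧ z = w)) — i.e. a generalized confluence (Geach) condition.
F1: fails — 0R²2, 0R0 but no w with 2Rw and 0=w.
F2: fails — aR²c, aRa but no w with cRw and a=w.
F3: ✓.
F4: fails — aR²b, aRb but no w with bRw and b=w.
F5: fails — w0R²w2, w0Rw1 but no w with w2Rw and w1=w.
Valid on: F3.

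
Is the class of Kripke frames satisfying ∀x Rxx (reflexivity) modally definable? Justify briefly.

This is a Sahlqvist condition; the T axiom □p → p defines it.
Suppose □p→p is valid. At any x set V(p)={w : Rxw}. Then □p holds at x, so p holds at x, i.e. Rxx.

Yes, by □p → p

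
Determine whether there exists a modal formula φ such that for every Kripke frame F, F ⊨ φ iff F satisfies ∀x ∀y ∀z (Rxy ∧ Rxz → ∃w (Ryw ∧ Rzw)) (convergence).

Yes, by ◇□q → □◇q

Yes: it is convergence, defined by the .2 schema ◇□q → □◇q.
Suppose ◇□q→□◇q is valid. Take Rxy, Rxz and set V(q)={w : Ryw}. Then □q at y so ◇□q at x, so □◇q at x, so ◇q at z, giving w with Rzw and Ryw.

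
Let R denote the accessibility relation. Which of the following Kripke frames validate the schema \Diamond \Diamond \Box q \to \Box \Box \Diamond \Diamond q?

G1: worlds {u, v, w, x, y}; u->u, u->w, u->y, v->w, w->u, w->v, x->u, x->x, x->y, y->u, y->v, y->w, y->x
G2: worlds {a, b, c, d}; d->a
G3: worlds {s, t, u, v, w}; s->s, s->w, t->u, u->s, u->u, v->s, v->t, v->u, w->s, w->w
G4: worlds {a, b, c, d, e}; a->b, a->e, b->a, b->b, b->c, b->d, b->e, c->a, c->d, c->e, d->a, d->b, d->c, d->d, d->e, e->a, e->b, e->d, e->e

G2, G3, G4

The schema corresponds to a generalized confluence (Geach) condition: \forall x \forall y \forall z ((x R^2 y \wedge x R^2 z) \to \exists w (yRw \wedge z R^2 w)).
G1: fails — uR²v, uR²v but no t with vRt and vR²t.
G2: satisfies the condition.
G3: satisfies the condition.
G4: satisfies the condition.
Valid on: G2, G3, G4.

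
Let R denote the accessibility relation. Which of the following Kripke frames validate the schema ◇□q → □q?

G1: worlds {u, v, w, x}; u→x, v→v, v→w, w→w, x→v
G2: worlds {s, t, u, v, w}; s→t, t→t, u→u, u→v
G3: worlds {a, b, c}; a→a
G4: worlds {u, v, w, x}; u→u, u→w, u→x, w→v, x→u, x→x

This is the axiom for the Euclidean property; its first-order frame correspondent is ∀x ∀y ∀z (Rxy ∧ Rxz → Ryz).
G1: fails — Rux and Rux but not Rxx.
G2: fails — Ruv and Ruv but not Rvv.
G3: ✓.
G4: fails — Ruw and Ruw but not Rww.
Valid on: G3.

G3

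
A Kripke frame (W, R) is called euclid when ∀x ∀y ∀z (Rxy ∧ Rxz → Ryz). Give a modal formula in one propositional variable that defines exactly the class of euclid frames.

◇r → □◇r

The condition is the Euclidean property. The 5 schema ◇r → □◇r defines it.
Suppose ◇r→□◇r is valid. Take Rxy, Rxz and set V(r)={y}. Then ◇r at x, so □◇r at x, so ◇r at z, so some w with Rzw has r; w=y, i.e. Rzy. By symmetry of the argument, Ryz.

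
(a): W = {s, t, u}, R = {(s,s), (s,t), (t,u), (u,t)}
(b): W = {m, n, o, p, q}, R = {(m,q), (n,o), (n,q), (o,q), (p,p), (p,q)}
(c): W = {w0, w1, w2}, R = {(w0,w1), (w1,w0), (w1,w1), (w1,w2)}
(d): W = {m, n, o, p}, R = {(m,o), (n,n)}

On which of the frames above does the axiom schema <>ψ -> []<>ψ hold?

none

The schema corresponds to the Euclidean property: forall x forall y forall z (Rxy & Rxz -> Ryz).
(a): fails — Rst and Rss but not Rts.
(b): fails — Rmq and Rmq but not Rqq.
(c): fails — Rw1w2 and Rw1w2 but not Rw2w2.
(d): fails — Rmo and Rmo but not Roo.
Valid on no frame.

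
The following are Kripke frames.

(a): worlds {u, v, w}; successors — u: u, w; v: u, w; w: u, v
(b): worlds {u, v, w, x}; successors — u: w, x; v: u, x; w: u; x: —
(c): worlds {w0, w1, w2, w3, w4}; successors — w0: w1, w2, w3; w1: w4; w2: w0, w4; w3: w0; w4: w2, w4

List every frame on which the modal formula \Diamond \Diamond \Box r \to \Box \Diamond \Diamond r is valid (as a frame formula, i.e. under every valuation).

(a), (c)

The schema corresponds to a generalized confluence (Geach) condition: \forall x \forall y \forall z ((x R^2 y \wedge xRz) \to \exists w (yRw \wedge z R^2 w)).
(a): satisfies the condition.
(b): fails — uR²u, uRx but no t with uRt and xR²t.
(c): satisfies the condition.
Valid on: (a), (c).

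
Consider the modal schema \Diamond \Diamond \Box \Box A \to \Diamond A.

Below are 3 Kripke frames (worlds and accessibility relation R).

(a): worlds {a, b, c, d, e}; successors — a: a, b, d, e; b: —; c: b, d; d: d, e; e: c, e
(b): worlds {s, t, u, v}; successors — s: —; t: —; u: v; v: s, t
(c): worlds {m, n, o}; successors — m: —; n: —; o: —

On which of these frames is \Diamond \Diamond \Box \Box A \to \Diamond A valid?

This is the axiom for a generalized confluence (Geach) condition; its first-order frame correspondent is \forall x \forall y (x R^2 y \to \exists w (y R^2 w \wedge xRw)).
(a): fails — aR²b but no w with bR²w and aRw.
(b): fails — uR²s but no w with sR²w and uRw.
(c): ✓.

(c)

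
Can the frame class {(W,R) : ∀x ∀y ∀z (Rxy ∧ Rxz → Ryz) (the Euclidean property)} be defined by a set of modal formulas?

Definable; ◇q → □◇q defines it

This is a Sahlqvist condition; the 5 axiom ◇q → □◇q defines it.
Suppose ◇q→□◇q is valid. Take Rxy, Rxz and set V(q)={y}. Then ◇q at x, so □◇q at x, so ◇q at z, so some w with Rzw has q; w=y, i.e. Rzy. By symmetry of the argument, Ryz.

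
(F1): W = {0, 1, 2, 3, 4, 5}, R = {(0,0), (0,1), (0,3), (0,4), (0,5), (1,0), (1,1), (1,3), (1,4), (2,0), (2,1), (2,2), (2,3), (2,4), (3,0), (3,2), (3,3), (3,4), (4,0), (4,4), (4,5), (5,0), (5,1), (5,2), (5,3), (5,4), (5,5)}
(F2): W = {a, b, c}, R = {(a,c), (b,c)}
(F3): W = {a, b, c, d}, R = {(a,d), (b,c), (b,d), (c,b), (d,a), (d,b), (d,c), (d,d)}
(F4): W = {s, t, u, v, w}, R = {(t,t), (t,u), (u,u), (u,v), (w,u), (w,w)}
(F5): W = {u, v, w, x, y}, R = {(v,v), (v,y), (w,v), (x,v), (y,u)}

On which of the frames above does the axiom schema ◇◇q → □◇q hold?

The schema corresponds to a generalized confluence (Geach) condition: ∀x ∀y ∀z ((xR²y ∧ xRz) → ∃w (y = w ∧ zRw)).
(F1): fails — 0R²1, 0R3 but no w with 1=w and 3Rw.
(F2): holds.
(F3): fails — bR²a, bRc but no w with a=w and cRw.
(F4): fails — tR²t, tRu but no w* with t=w* and uRw*.
(F5): fails — vR²u, vRv but no t with u=t and vRt.

(F2)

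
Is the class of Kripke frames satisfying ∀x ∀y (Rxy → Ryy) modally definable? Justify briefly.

Yes, by □(□q → q)

Yes: it is shift-reflexivity, defined by the T□ schema □(□q → q).
Suppose □(□q→q) is valid. Take Rxy and set V(q)={w : Ryw}. Then at y, □q holds; since □(□q→q) at x, □q→q at y, so q at y, i.e. Ryy.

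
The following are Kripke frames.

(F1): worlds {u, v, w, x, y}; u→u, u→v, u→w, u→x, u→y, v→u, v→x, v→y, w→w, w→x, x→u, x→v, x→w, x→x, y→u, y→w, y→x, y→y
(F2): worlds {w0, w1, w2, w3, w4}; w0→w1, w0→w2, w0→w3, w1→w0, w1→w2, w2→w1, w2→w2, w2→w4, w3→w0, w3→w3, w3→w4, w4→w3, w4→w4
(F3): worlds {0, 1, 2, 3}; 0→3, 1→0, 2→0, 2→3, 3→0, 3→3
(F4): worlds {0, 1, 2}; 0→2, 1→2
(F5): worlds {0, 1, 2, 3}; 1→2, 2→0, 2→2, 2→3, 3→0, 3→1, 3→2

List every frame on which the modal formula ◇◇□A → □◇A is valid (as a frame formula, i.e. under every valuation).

This is the axiom for a generalized confluence (Geach) condition; its first-order frame correspondent is ∀x ∀y ∀z ((xR²y ∧ xRz) → ∃w (yRw ∧ zRw)).
(F1): ✓.
(F2): fails — w0R²w4, w0Rw1 but no w with w4Rw and w1Rw.
(F3): ✓.
(F4): ✓.
(F5): fails — 1R²0, 1R2 but no w with 0Rw and 2Rw.

(F1), (F3), (F4)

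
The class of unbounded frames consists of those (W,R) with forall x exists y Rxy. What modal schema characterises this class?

□s → ◇s

The condition is seriality. The D schema □s → ◇s defines it.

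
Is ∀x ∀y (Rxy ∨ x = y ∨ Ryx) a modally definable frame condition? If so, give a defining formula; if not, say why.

Modal frame validity is preserved under disjoint unions.
Take 4 disjoint single-world reflexive frames: each is trivially connected, but their disjoint union has 4 worlds with no edge between distinct components, so it is not connected.
So no modal formula (or set of formulas) defines exactly the connected frames.

Not modally definable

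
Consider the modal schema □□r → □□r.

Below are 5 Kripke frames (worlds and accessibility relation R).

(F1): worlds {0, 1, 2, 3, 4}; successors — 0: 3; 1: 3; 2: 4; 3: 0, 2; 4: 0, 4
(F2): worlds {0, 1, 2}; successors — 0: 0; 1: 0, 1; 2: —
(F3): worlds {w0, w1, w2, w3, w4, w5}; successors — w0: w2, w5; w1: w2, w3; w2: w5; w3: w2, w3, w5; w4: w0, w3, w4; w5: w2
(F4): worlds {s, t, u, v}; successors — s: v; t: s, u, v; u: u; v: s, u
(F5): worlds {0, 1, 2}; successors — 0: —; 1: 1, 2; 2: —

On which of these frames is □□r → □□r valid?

(F1), (F2), (F3), (F4), (F5)

The schema corresponds to a generalized confluence (Geach) condition: ∀x ∀z (xR²z → ∃w (xR²w ∧ z = w)).
(F1): ✓.
(F2): ✓.
(F3): ✓.
(F4): ✓.
(F5): ✓.
Valid on: (F1), (F2), (F3), (F4), (F5).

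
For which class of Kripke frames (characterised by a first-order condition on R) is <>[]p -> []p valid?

Equivalently (dual form): ◇p → □◇p.
Suppose ◇p→□◇p is valid. Take Rxy, Rxz and set V(p)={y}. Then ◇p at x, so □◇p at x, so ◇p at z, so some w with Rzw has p; w=y, i.e. Rzy. By symmetry of the argument, Ryz.

the Euclidean property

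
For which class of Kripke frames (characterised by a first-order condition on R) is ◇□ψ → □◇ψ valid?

Convergence

Suppose ◇□ψ→□◇ψ is valid. Take Rxy, Rxz and set V(ψ)={w : Ryw}. Then □ψ at y so ◇□ψ at x, so □◇ψ at x, so ◇ψ at z, giving w with Rzw and Ryw.
Conversely, any frame satisfying ∀x ∀y ∀z (Rxy ∧ Rxz → ∃w (Ryw ∧ Rzw)) validates the schema.
Frame condition: ∀x ∀y ∀z (Rxy ∧ Rxz → ∃w (Ryw ∧ Rzw)).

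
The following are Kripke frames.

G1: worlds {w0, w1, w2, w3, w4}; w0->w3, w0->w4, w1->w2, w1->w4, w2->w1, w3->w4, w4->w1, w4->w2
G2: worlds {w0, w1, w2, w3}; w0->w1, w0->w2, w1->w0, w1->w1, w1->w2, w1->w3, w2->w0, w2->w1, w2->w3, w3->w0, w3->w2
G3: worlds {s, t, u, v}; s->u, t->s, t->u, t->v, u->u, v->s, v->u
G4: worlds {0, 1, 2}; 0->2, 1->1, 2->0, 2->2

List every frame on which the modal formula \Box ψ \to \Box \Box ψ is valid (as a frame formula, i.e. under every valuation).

Frame correspondent (Sahlqvist): \forall x \forall y \forall z (Rxy \wedge Ryz \to Rxz) — i.e. transitivity.
G1: fails — Rw1w2 and Rw2w1 but not Rw1w1.
G2: fails — Rw3w2 and Rw2w1 but not Rw3w1.
G3: holds.
G4: fails — R02 and R20 but not R00.
Valid on: G3.

G3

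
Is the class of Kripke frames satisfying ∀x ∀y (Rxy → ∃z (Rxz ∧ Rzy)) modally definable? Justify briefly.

Yes, by □□r → □r

The condition is density. A defining modal formula is □□r → □r.
Suppose □□r→□r is valid. Take Rxy and set V(r)={w : xR²w}. Then □□r at x, so □r at x, so r at y, i.e. ∃z(Rxz∧Rzy).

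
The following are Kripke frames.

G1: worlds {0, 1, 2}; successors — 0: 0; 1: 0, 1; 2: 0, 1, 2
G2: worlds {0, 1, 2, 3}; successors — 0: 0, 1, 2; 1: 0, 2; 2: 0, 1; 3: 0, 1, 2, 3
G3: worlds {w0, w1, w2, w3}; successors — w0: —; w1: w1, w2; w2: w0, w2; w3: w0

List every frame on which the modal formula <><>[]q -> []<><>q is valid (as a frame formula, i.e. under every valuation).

G1, G2

This is the axiom for a generalized confluence (Geach) condition; its first-order frame correspondent is forall x forall y forall z ((x R^2 y & xRz) -> exists w (yRw & z R^2 w)).
G1: holds.
G2: holds.
G3: fails — w1R²w0, w1Rw1 but no w with w0Rw and w1R²w.
Valid on: G1, G2.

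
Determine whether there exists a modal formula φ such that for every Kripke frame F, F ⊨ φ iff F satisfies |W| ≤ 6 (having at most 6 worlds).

Not modally definable

Any modally definable frame class is closed under disjoint unions.
Any modal formula valid on each of 7 disjoint one-world frames is valid on their disjoint union (validity is preserved under disjoint unions). Each one-world frame has |W|=1≤6, but the union has |W|=7.
So no modal formula (or set of formulas) defines exactly the |W|≤6 frames.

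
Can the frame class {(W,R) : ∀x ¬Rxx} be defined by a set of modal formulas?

Any modally definable frame class is closed under surjective bounded morphisms.
The 3-cycle (worlds a,b,c with a→b→c→a) is irreflexive, and the map sending every world to a single reflexive point • is a surjective bounded morphism (forth: every edge maps to (•,•); back: every world has a successor). So any modal formula valid on the 3-cycle is also valid on the reflexive point, which is not irreflexive.
So the class is not modally definable.

No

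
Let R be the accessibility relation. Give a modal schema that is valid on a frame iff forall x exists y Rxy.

□r → ◇r

The condition is seriality. The D schema □r → ◇r defines it.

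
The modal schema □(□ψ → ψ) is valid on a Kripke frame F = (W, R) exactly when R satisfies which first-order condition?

This schema is the T□ axiom.
Its frame correspondent is shift-reflexivity — ∀x ∀y (Rxy → Ryy).

shift-reflexivity: ∀x ∀y (Rxy → Ryy)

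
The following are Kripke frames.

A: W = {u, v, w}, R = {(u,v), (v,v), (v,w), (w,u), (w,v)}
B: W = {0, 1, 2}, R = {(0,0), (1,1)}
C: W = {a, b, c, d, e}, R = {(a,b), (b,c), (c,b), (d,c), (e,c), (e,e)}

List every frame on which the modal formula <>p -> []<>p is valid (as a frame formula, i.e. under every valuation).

This is the axiom for the Euclidean property; its first-order frame correspondent is forall x forall y forall z (Rxy & Rxz -> Ryz).
A: fails — Rvw and Rvw but not Rww.
B: satisfies the condition.
C: fails — Rab and Rab but not Rbb.

B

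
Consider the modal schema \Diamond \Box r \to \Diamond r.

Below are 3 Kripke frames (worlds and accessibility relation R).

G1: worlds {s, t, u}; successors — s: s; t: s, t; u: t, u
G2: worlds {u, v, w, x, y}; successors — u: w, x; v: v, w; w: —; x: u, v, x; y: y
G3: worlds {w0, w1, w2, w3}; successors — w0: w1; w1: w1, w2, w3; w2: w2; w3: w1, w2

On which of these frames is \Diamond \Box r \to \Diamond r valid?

G1, G3

Frame correspondent (Sahlqvist): \forall x \forall y (xRy \to \exists w (yRw \wedge xRw)) — i.e. a generalized confluence (Geach) condition.
G1: holds.
G2: fails — uRw but no t with wRt and uRt.
G3: holds.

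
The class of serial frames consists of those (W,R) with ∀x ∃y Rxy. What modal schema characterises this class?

□r → ◇r

The condition is seriality. The D schema □r → ◇r defines it.
Suppose □r→◇r is valid. At any x set V(r)=W. Then □r at x, so ◇r at x, so x has a successor.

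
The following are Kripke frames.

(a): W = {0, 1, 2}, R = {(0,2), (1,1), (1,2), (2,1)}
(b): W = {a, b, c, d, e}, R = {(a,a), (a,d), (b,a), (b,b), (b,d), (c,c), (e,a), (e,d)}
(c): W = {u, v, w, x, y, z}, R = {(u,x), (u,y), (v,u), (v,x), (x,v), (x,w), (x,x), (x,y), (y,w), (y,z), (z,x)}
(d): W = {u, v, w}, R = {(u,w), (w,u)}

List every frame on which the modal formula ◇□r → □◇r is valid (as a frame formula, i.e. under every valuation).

(a), (d)

The schema corresponds to convergence: ∀x ∀y ∀z (Rxy ∧ Rxz → ∃w (Ryw ∧ Rzw)).
(a): ✓.
(b): fails — Raa and Rad but a and d have no common successor.
(c): fails — Rxw and Rxw but w and w have no common successor.
(d): ✓.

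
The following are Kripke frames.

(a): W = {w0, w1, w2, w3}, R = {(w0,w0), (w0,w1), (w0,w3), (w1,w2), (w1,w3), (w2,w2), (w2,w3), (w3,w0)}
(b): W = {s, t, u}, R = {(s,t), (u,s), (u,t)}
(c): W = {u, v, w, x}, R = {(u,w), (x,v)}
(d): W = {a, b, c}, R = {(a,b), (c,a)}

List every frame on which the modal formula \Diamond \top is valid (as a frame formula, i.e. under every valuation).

The schema corresponds to seriality: \forall x \exists y Rxy.
(a): condition met.
(b): fails — world t has no successor.
(c): fails — world v has no successor.
(d): fails — world b has no successor.

(a)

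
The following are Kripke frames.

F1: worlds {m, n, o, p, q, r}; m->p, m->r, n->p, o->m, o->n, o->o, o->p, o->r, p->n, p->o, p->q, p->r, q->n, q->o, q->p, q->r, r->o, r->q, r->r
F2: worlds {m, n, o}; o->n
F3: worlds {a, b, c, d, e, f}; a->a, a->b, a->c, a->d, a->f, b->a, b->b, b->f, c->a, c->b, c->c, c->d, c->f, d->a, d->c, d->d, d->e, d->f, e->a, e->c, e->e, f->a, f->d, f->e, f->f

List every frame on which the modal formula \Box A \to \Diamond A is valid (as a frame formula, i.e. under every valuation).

F1, F3

Frame correspondent (Sahlqvist): \forall x \exists y Rxy — i.e. seriality.
F1: ✓.
F2: fails — world m has no successor.
F3: ✓.
Valid on: F1, F3.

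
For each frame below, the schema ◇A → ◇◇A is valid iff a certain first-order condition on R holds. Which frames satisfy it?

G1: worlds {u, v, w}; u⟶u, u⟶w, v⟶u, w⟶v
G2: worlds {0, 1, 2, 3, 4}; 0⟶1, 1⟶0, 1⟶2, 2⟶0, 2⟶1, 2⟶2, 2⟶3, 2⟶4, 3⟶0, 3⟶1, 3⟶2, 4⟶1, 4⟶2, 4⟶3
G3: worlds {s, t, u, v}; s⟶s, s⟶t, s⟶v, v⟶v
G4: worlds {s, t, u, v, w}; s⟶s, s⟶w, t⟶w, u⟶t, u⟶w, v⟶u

Frame correspondent (Sahlqvist): ∀x ∀y (xRy → ∃w (y = w ∧ xR²w)) — i.e. a generalized confluence (Geach) condition.
G1: fails — wRv but no t with v=t and wR²t.
G2: fails — 0R1 but no w with 1=w and 0R²w.
G3: holds.
G4: fails — tRw but no w* with w=w* and tR²w*.

G3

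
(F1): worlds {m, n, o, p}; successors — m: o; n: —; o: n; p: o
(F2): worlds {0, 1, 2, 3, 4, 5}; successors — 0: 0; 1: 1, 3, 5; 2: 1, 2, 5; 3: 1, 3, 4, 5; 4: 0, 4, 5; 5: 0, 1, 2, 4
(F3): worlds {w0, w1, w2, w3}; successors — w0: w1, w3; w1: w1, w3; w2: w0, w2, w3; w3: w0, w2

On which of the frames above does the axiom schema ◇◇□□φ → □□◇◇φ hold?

(F2), (F3)

The schema corresponds to a generalized confluence (Geach) condition: ∀x ∀y ∀z ((xR²y ∧ xR²z) → ∃w (yR²w ∧ zR²w)).
(F1): fails — mR²n, mR²n but no w with nR²w and nR²w.
(F2): satisfies the condition.
(F3): satisfies the condition.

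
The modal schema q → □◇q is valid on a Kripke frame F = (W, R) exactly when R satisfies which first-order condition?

symmetry

Suppose q→□◇q is valid. Take Rxy and set V(q)={x}. Then q at x, so □◇q at x, so ◇q at y, so some z with Ryz has q; z=x, i.e. Ryx.
Conversely, any frame satisfying ∀x ∀y (Rxy → Ryx) validates the schema.
So the correspondent is symmetry.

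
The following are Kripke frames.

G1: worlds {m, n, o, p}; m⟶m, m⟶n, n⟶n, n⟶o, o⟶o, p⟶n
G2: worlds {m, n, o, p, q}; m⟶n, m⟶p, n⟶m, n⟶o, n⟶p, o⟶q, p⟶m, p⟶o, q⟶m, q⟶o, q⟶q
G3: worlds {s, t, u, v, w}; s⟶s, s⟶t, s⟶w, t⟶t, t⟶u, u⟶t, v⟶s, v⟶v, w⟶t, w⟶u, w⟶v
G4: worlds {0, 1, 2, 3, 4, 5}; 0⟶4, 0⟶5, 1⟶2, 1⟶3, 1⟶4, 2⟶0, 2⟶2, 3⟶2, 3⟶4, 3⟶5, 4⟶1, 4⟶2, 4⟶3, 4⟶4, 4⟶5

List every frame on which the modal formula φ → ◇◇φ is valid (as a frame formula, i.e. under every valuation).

G2

This is the axiom for a generalized confluence (Geach) condition; its first-order frame correspondent is ∀x ∃w (x = w ∧ xR²w).
G1: fails — at p but no w with p=w and pR²w.
G2: satisfies the condition.
G3: fails — at w but no w* with w=w* and wR²w*.
G4: fails — at 0 but no w with 0=w and 0R²w.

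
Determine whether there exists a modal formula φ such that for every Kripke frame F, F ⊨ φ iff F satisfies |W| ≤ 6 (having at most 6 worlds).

Modal frame validity is preserved under disjoint unions.
Any modal formula valid on each of 7 disjoint one-world frames is valid on their disjoint union (validity is preserved under disjoint unions). Each one-world frame has |W|=1≤6, but the union has |W|=7.
So the class is not modally definable.

No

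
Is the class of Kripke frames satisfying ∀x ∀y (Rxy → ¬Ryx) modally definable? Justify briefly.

Modal frame validity is preserved under surjective bounded morphisms.
The 3-cycle (worlds s,t,u with s→t→u→s) is asymmetric. Mapping every world to a single reflexive point • is a surjective bounded morphism, and the reflexive point is not asymmetric (R•• but asymmetry requires ¬R••).
Hence asymmetry is not modally definable.

Not definable by any modal formula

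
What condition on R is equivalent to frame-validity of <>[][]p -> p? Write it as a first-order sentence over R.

forall x forall y (xRy -> exists w (y R^2 w & x = w))

This is a Sahlqvist (Geach-type) schema ◇^1□^2p → □^0◇^0p.
First-order correspondent: forall x forall y (xRy -> exists w (y R^2 w & x = w)).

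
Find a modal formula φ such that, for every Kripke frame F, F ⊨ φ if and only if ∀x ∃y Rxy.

□s → ◇s

The condition is seriality. The D schema □s → ◇s defines it.
Suppose □s→◇s is valid. At any x set V(s)=W. Then □s at x, so ◇s at x, so x has a successor.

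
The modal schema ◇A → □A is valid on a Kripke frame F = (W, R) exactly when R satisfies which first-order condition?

Suppose ◇A→□A is valid. Take Rxy, Rxz and set V(A)={y}. Then ◇A at x, so □A at x, so A at z, i.e. z=y.
Conversely, on a frame with partial functionality the schema holds at every world under every valuation.
So the correspondent is partial functionality.

partial functionality: ∀x ∀y ∀z (Rxy ∧ Rxz → y = z)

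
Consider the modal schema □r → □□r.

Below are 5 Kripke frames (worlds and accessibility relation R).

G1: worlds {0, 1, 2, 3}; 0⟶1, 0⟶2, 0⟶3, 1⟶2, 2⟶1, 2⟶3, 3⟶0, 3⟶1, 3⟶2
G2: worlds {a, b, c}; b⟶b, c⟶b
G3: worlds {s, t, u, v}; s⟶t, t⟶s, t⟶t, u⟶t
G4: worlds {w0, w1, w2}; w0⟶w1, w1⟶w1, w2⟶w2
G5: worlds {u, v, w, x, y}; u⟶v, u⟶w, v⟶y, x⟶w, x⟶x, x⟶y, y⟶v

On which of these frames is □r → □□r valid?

The schema corresponds to transitivity: ∀x ∀y ∀z (Rxy ∧ Ryz → Rxz).
G1: fails — R32 and R23 but not R33.
G2: ✓.
G3: fails — Rut and Rts but not Rus.
G4: ✓.
G5: fails — Ruv and Rvy but not Ruy.
Valid on: G2, G4.

G2, G4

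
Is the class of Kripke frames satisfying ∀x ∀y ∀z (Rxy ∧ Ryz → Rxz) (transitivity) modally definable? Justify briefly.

Yes: it is transitivity, defined by the 4 schema □r → □□r.

Yes — defined by □r → □□r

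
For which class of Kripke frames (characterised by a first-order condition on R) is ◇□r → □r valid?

This schema is equivalent to the 5 axiom ◇r → □◇r.
Its frame correspondent is the Euclidean property — ∀x ∀y ∀z (Rxy ∧ Rxz → Ryz).

the Euclidean property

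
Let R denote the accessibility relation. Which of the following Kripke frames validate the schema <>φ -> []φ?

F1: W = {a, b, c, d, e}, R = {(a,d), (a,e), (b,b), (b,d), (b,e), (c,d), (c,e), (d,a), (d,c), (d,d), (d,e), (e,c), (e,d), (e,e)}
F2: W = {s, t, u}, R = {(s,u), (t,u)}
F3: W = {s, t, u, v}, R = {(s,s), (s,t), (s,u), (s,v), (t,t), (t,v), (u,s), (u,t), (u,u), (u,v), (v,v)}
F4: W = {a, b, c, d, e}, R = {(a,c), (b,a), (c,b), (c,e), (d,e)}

This is the axiom for partial functionality; its first-order frame correspondent is forall x forall y forall z (Rxy & Rxz -> y = z).
F1: fails — a sees both d and e.
F2: ✓.
F3: fails — s sees both s and t.
F4: fails — c sees both b and e.
Valid on: F2.

F2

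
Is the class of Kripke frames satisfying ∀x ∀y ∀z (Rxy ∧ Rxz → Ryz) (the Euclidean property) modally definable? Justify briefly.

The condition is the Euclidean property. A defining modal formula is ◇p → □◇p.
Suppose ◇p→□◇p is valid. Take Rxy, Rxz and set V(p)={y}. Then ◇p at x, so □◇p at x, so ◇p at z, so some w with Rzw has p; w=y, i.e. Rzy. By symmetry of the argument, Ryz.

Yes — defined by ◇p → □◇p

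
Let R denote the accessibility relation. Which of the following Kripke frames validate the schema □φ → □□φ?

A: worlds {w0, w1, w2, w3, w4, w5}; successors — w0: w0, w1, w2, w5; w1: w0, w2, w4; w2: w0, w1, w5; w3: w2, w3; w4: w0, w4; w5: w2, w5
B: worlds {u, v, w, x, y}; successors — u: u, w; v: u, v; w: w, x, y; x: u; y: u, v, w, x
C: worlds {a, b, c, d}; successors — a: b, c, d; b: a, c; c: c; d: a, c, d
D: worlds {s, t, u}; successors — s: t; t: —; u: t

The schema corresponds to transitivity: ∀x ∀y ∀z (Rxy ∧ Ryz → Rxz).
A: fails — Rw1w2 and Rw2w1 but not Rw1w1.
B: fails — Ruw and Rwx but not Rux.
C: fails — Rab and Rba but not Raa.
D: condition met.
Valid on: D.

D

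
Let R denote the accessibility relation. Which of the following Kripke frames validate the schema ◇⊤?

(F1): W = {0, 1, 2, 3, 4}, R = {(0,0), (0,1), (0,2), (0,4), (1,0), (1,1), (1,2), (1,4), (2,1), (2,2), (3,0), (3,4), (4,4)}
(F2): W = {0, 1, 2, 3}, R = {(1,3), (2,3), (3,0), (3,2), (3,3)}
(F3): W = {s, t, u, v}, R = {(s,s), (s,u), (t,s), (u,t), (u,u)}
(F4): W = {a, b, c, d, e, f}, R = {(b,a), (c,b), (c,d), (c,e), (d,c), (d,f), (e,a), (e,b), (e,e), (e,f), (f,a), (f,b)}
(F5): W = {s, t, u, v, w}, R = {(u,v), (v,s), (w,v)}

(F1)

This is the axiom for seriality; its first-order frame correspondent is ∀x ∃y Rxy.
(F1): satisfies the condition.
(F2): fails — world 0 has no successor.
(F3): fails — world v has no successor.
(F4): fails — world a has no successor.
(F5): fails — world s has no successor.
Valid on: (F1).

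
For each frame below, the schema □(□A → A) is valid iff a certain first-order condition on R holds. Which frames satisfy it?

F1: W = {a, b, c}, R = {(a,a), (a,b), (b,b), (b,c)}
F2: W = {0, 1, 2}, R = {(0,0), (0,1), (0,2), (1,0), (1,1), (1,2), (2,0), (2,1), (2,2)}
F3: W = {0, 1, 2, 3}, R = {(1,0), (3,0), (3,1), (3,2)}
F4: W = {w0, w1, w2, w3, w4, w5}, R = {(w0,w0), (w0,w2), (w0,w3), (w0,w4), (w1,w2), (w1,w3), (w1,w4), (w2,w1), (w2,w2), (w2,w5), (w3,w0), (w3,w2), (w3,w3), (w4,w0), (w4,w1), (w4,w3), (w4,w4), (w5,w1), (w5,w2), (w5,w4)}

The schema corresponds to shift-reflexivity: ∀x ∀y (Rxy → Ryy).
F1: fails — Rbc but not Rcc.
F2: satisfies the condition.
F3: fails — R10 but not R00.
F4: fails — Rw5w1 but not Rw1w1.

F2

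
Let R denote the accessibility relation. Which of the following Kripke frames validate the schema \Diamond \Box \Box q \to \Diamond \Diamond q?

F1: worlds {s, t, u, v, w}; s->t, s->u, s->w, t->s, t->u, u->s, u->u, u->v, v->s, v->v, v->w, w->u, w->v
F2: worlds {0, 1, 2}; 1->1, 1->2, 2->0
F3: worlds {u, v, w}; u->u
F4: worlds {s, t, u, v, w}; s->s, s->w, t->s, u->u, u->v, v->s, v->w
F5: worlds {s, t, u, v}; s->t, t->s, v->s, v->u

This is the axiom for a generalized confluence (Geach) condition; its first-order frame correspondent is \forall x \forall y (xRy \to \exists w (y R^2 w \wedge x R^2 w)).
F1: satisfies the condition.
F2: fails — 1R2 but no w with 2R²w and 1R²w.
F3: satisfies the condition.
F4: fails — sRw but no w* with wR²w* and sR²w*.
F5: fails — sRt but no w with tR²w and sR²w.

F1, F3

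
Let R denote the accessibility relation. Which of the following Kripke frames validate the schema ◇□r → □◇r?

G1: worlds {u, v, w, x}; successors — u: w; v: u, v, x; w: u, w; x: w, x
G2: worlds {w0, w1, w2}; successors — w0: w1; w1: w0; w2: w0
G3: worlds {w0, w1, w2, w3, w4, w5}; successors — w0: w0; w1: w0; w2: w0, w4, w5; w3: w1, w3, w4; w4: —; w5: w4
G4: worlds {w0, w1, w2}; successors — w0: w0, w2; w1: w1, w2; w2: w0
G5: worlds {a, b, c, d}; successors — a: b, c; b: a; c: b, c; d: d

G2

This is the axiom for convergence; its first-order frame correspondent is ∀x ∀y ∀z (Rxy ∧ Rxz → ∃w (Ryw ∧ Rzw)).
G1: fails — Rvv and Rvu but v and u have no common successor.
G2: condition met.
G3: fails — Rw2w4 and Rw2w4 but w4 and w4 have no common successor.
G4: fails — Rw1w2 and Rw1w1 but w2 and w1 have no common successor.
G5: fails — Rab and Rac but b and c have no common successor.
Valid on: G2.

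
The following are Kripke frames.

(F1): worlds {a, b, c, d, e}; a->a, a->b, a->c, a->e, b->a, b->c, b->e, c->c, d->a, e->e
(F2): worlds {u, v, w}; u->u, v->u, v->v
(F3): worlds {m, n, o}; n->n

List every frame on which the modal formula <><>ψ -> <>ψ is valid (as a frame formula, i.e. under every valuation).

(F2), (F3)

Frame correspondent (Sahlqvist): forall x forall y forall z (Rxy & Ryz -> Rxz) — i.e. transitivity.
(F1): fails — Rba and Rab but not Rbb.
(F2): ✓.
(F3): ✓.
Valid on: (F2), (F3).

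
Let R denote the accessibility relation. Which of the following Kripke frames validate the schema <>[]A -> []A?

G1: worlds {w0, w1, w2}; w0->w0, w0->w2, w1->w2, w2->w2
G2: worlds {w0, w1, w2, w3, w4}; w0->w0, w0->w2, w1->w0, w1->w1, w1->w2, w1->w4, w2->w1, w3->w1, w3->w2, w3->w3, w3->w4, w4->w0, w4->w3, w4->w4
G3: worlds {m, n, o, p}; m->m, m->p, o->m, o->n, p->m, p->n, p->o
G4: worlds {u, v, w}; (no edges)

G4

The schema corresponds to the Euclidean property: forall x forall y forall z (Rxy & Rxz -> Ryz).
G1: fails — Rw0w2 and Rw0w0 but not Rw2w0.
G2: fails — Rw0w2 and Rw0w2 but not Rw2w2.
G3: fails — Rmp and Rmp but not Rpp.
G4: holds.
Valid on: G4.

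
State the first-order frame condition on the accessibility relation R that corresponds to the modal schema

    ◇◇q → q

This is a Sahlqvist (Geach-type) schema ◇^2□^0q → □^0◇^0q.
First-order correspondent: ∀x ∀y (xR²y → ∃w (y = w ∧ x = w)).

∀x ∀y (xR²y → ∃w (y = w ∧ x = w))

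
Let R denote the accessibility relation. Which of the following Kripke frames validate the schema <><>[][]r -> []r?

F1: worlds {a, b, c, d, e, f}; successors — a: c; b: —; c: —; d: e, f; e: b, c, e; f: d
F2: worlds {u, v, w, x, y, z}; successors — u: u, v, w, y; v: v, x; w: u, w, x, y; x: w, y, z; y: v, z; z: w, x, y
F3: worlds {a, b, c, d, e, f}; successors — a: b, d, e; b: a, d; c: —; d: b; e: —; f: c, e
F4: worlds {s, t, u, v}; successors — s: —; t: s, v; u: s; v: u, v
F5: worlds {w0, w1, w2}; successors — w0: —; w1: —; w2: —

F5

Frame correspondent (Sahlqvist): forall x forall y forall z ((x R^2 y & xRz) -> exists w (y R^2 w & z = w)) — i.e. a generalized confluence (Geach) condition.
F1: fails — dR²b, dRe but no w with bR²w and e=w.
F2: fails — uR²v, uRu but no t with vR²t and u=t.
F3: fails — aR²a, aRe but no w with aR²w and e=w.
F4: fails — tR²u, tRs but no w with uR²w and s=w.
F5: ✓.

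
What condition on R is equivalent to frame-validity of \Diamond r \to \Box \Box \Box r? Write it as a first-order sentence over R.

This is a Sahlqvist (Geach-type) schema ◇^1□^0r → □^3◇^0r.
Minimal-valuation argument: fix x; take any y with xR^1y and any z with xR^3z. Set V(r) to the set of worlds R-reachable from y in exactly 0 steps. Then □^0r holds at y, so the antecedent holds at x; validity forces ◇^0r at z, giving a w with zR^0w and yR^0w.
First-order correspondent: \forall x \forall y \forall z ((xRy \wedge x R^3 z) \to \exists w (y = w \wedge z = w)).

\forall x \forall y \forall z ((xRy \wedge x R^3 z) \to \exists w (y = w \wedge z = w))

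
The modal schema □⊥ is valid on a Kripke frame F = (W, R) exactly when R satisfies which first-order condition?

Emptiness of R

□⊥ is valid iff no world has any successor (otherwise □⊥ fails at any world with one).
Conversely, on a frame with emptiness of R the schema holds at every world under every valuation.
So the correspondent is emptiness of R.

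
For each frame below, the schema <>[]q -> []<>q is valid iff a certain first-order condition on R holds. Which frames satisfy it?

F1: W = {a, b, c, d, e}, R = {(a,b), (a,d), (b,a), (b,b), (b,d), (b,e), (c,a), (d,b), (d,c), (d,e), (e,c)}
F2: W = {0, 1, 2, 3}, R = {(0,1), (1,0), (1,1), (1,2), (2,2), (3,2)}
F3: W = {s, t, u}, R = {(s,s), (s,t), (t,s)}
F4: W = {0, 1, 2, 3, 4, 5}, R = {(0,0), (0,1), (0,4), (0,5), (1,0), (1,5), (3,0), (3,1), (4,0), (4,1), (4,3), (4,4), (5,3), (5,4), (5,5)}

This is the axiom for convergence; its first-order frame correspondent is forall x forall y forall z (Rxy & Rxz -> exists w (Ryw & Rzw)).
F1: fails — Rbb and Rbe but b and e have no common successor.
F2: fails — R10 and R12 but 0 and 2 have no common successor.
F3: satisfies the condition.
F4: fails — R53 and R55 but 3 and 5 have no common successor.
Valid on: F3.

F3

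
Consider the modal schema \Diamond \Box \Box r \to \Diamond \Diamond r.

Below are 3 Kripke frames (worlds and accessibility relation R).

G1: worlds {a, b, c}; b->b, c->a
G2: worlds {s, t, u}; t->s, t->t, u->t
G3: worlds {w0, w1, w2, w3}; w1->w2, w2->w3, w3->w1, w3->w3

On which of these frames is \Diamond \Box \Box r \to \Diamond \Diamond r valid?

G3

This is the axiom for a generalized confluence (Geach) condition; its first-order frame correspondent is \forall x \forall y (xRy \to \exists w (y R^2 w \wedge x R^2 w)).
G1: fails — cRa but no w with aR²w and cR²w.
G2: fails — tRs but no w with sR²w and tR²w.
G3: holds.
Valid on: G3.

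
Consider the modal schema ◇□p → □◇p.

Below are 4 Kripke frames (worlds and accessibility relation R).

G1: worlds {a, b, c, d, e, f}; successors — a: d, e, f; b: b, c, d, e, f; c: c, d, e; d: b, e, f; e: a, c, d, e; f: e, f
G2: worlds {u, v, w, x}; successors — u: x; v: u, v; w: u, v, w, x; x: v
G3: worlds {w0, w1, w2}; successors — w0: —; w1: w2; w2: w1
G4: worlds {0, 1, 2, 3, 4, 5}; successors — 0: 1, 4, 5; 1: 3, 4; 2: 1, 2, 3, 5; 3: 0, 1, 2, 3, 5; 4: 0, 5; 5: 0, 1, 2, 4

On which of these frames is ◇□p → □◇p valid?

This is the axiom for convergence; its first-order frame correspondent is ∀x ∀y ∀z (Rxy ∧ Rxz → ∃w (Ryw ∧ Rzw)).
G1: condition met.
G2: fails — Rvv and Rvu but v and u have no common successor.
G3: condition met.
G4: fails — R01 and R04 but 1 and 4 have no common successor.
Valid on: G1, G3.

G1, G3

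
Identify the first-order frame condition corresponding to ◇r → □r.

Suppose ◇r→□r is valid. Take Rxy, Rxz and set V(r)={y}. Then ◇r at x, so □r at x, so r at z, i.e. z=y.

Partial functionality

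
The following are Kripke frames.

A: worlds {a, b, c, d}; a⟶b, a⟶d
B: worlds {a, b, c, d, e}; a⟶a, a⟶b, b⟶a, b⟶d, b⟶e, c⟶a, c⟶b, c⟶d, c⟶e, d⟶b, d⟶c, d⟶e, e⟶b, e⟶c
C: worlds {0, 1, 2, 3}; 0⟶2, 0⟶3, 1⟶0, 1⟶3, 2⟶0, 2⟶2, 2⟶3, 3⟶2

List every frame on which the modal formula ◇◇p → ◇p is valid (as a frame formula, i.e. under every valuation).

This is the axiom for a generalized confluence (Geach) condition; its first-order frame correspondent is ∀x ∀y (xR²y → ∃w (y = w ∧ xRw)).
A: ✓.
B: fails — aR²d but no w with d=w and aRw.
C: fails — 0R²0 but no w with 0=w and 0Rw.

A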